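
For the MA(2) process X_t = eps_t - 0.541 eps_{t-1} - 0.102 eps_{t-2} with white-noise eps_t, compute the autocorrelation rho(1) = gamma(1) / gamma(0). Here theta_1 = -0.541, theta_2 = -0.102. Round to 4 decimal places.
\rho(1) = -0.3728

For an MA(q) process with theta_0 = 1, the autocovariance is
  gamma(k) = sigma^2 * sum_{i=0..q-k} theta_i * theta_{i+k},
and rho(k) = gamma(k) / gamma(0). Sigma^2 cancels.
  numerator   = (1)*(-0.541) + (-0.541)*(-0.102) = -0.485818.
  denominator = (1)^2 + (-0.541)^2 + (-0.102)^2 = 1.303085.
  rho(1) = -0.485818 / 1.303085 = -0.3728.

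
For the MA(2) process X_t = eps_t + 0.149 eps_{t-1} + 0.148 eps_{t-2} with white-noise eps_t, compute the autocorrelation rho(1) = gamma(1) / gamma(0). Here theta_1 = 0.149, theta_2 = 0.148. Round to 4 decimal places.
\rho(1) = 0.1638

For an MA(q) process with theta_0 = 1, the autocovariance is
  gamma(k) = sigma^2 * sum_{i=0..q-k} theta_i * theta_{i+k},
and rho(k) = gamma(k) / gamma(0). Sigma^2 cancels.
  numerator   = (1)*(0.149) + (0.149)*(0.148) = 0.171052.
  denominator = (1)^2 + (0.149)^2 + (0.148)^2 = 1.044105.
  rho(1) = 0.171052 / 1.044105 = 0.1638.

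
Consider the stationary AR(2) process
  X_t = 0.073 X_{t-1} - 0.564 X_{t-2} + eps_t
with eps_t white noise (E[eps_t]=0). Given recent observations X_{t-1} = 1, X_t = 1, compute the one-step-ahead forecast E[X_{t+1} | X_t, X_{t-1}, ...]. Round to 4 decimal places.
E[X_{t+1} \mid \mathcal F_t] = -0.4910

For an AR(p) model X_t = c + sum_i phi_i X_{t-i} + eps_t, the
one-step-ahead conditional mean is
  E[X_{t+1} | X_t, ...] = c + sum_i phi_i X_{t+1-i}.
Substitute known values:
  E[X_{t+1} | ...] = (0.073) * (1) + (-0.564) * (1)
                   = -0.4910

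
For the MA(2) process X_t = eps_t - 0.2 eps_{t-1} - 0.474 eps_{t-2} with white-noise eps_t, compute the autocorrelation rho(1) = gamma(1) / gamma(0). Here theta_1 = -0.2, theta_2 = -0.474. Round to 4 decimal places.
\rho(1) = -0.0832

For an MA(q) process with theta_0 = 1, the autocovariance is
  gamma(k) = sigma^2 * sum_{i=0..q-k} theta_i * theta_{i+k},
and rho(k) = gamma(k) / gamma(0). Sigma^2 cancels.
  numerator   = (1)*(-0.2) + (-0.2)*(-0.474) = -0.1052.
  denominator = (1)^2 + (-0.2)^2 + (-0.474)^2 = 1.264676.
  rho(1) = -0.1052 / 1.264676 = -0.0832.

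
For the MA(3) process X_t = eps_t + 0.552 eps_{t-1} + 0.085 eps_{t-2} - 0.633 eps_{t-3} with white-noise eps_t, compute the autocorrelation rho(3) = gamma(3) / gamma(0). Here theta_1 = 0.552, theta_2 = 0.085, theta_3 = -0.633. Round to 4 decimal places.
\rho(3) = -0.3696

For an MA(q) process with theta_0 = 1, the autocovariance is
  gamma(k) = sigma^2 * sum_{i=0..q-k} theta_i * theta_{i+k},
and rho(k) = gamma(k) / gamma(0). Sigma^2 cancels.
  numerator   = (1)*(-0.633) = -0.633.
  denominator = (1)^2 + (0.552)^2 + (0.085)^2 + (-0.633)^2 = 1.712618.
  rho(3) = -0.633 / 1.712618 = -0.3696.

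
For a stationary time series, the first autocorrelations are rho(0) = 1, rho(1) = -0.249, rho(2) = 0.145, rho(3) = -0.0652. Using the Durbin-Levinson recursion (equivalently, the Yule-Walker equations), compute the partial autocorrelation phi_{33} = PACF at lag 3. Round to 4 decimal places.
\phi_{33} = -0.0110

The PACF at lag k is phi_{kk}, the last component of the solution
to the Yule-Walker system G_k phi = r_k where
  (G_k)_{ij} = rho(|i - j|), (r_k)_i = rho(i), i,j = 1..k.
Equivalently, Durbin-Levinson gives phi_{kk} iteratively:
  phi_{11} = rho(1)
  phi_{kk} = [rho(k) - sum_{j=1..k-1} phi_{k-1,j} rho(k-j)]
            / [1 - sum_{j=1..k-1} phi_{k-1,j} rho(j)],
  phi_{k,j} = phi_{k-1,j} - phi_{kk} phi_{k-1,k-j},  j = 1..k-1.
Step k = 1:
  phi_11 = rho(1) = -0.249.
Step k = 2:
  phi_22 = [rho(2) - phi_11 rho(1)] / [1 - phi_11 rho(1)] = [0.145 - (-0.249)(-0.249)] / [1 - (-0.249)(-0.249)]
         = 0.082999 / 0.937999 = 0.088485.
  Update: phi_21 = phi_11 - phi_22 phi_11 = -0.249 - (0.088485)(-0.249) = -0.226967.
Step k = 3:
  phi_33 = [rho(3) - phi_21 rho(2) - phi_22 rho(1)] / [1 - phi_21 rho(1) - phi_22 rho(2)]
    numerator   = -0.0652 - (-0.226967)(0.145) - (0.088485)(-0.249) = -0.01025695
    denominator = 1 - (-0.226967)(-0.249) - (0.088485)(0.145) = 0.93065482
  phi_33 = -0.01025695 / 0.93065482 = -0.011.
Therefore phi_{33} = -0.0110.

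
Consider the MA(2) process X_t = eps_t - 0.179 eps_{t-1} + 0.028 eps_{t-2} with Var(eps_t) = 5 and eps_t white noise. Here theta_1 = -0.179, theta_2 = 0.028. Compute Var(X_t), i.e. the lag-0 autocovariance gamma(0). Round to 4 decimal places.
\gamma(0) = 5.1641

For an MA(q) process X_t = eps_t + sum_i theta_i eps_{t-i} with
Var(eps_t) = sigma^2, the variance is
  gamma(0) = sigma^2 * (1 + sum_i theta_i^2).
  sum_i theta_i^2 = (-0.179)^2 + (0.028)^2 = 0.032041 + 0.000784 = 0.032825.
  gamma(0) = 5 * (1 + 0.032825) = 5 * 1.032825 = 5.164125, which rounds to 5.1641.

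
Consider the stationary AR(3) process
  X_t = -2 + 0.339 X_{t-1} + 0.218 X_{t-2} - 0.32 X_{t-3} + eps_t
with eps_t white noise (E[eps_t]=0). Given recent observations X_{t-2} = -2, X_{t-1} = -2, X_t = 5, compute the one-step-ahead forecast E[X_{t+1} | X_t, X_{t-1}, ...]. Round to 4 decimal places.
E[X_{t+1} \mid \mathcal F_t] = -0.1010

For an AR(p) model X_t = c + sum_i phi_i X_{t-i} + eps_t, the
one-step-ahead conditional mean is
  E[X_{t+1} | X_t, ...] = c + sum_i phi_i X_{t+1-i}.
Substitute known values:
  E[X_{t+1} | ...] = -2 + (0.339) * (5) + (0.218) * (-2) + (-0.32) * (-2)
                   = -0.1010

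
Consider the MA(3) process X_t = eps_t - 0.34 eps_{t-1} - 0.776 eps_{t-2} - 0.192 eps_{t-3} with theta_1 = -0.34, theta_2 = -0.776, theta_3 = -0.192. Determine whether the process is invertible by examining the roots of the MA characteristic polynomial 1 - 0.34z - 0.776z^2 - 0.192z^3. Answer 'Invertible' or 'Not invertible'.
\text{Not invertible}

The MA(q) characteristic polynomial is P(z) = 1 - 0.34z - 0.776z^2 - 0.192z^3.
Invertibility requires all roots to lie outside the unit circle, i.e. |z| > 1 for every root.
Degree 3: look for a simple real root z0 first, then factor out (1 - z/z0) and solve the remaining quadratic.
Testing z0 = -2.5: P(-2.5) = 1 + (-0.34)(-2.5) + (-0.776)(-2.5)^2 + (-0.192)(-2.5)^3
  = 1 + (0.85) + (-4.85) + (3) = 0.  So z_0 = -2.5 is a root, |z_0| = 2.5.
Divide out the factor (1 + 0.4 z) = (1 - z/z0) (since 1/z0 = -0.4):
  P(z) = (1 + 0.4 z)(1 + (-0.74) z + (-0.48) z^2)
  [check: z-coef -0.74 - (-0.4) = -0.34; z^2-coef -0.48 - (-0.4)(-0.74) = -0.776; z^3-coef -(-0.4)(-0.48) = -0.192.]
Remaining roots from the quadratic factor 1 + (-0.74) z + (-0.48) z^2:
  Set 1 + (-0.74) z + (-0.48) z^2 = 0, i.e. a z^2 + b z + c = 0 with a = -0.48, b = -0.74, c = 1.
  Discriminant D = b^2 - 4ac = (-0.74)^2 - 4*(-0.48)*1 = 0.5476 - (-1.92) = 2.4676.
  D >= 0, so the roots are real: z = (-b +/- sqrt(D)) / (2a) = (0.74 +/- 1.57086) / (-0.96).
    z_1 = (0.74 + 1.57086) / (-0.96) = -2.4071,   |z_1| = 2.4071.
    z_2 = (0.74 - 1.57086) / (-0.96) = 0.8655,   |z_2| = 0.8655.
Moduli of all roots: 2.5000, 2.4071, 0.8655.
All moduli strictly greater than 1? No.
Verdict: Not invertible.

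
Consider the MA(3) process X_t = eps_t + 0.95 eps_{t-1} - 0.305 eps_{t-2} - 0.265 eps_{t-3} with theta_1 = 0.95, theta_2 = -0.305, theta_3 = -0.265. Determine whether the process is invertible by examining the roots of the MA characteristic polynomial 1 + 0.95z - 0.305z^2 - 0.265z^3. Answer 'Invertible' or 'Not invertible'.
\text{Invertible}

The MA(q) characteristic polynomial is P(z) = 1 + 0.95z - 0.305z^2 - 0.265z^3.
Invertibility requires all roots to lie outside the unit circle, i.e. |z| > 1 for every root.
Degree 3: look for a simple real root z0 first, then factor out (1 - z/z0) and solve the remaining quadratic.
Testing z0 = -2: P(-2) = 1 + (0.95)(-2) + (-0.305)(-2)^2 + (-0.265)(-2)^3
  = 1 + (-1.9) + (-1.22) + (2.12) = 0.  So z_0 = -2 is a root, |z_0| = 2.
Divide out the factor (1 + 0.5 z) = (1 - z/z0) (since 1/z0 = -0.5):
  P(z) = (1 + 0.5 z)(1 + (0.45) z + (-0.53) z^2)
  [check: z-coef 0.45 - (-0.5) = 0.95; z^2-coef -0.53 - (-0.5)(0.45) = -0.305; z^3-coef -(-0.5)(-0.53) = -0.265.]
Remaining roots from the quadratic factor 1 + (0.45) z + (-0.53) z^2:
  Set 1 + (0.45) z + (-0.53) z^2 = 0, i.e. a z^2 + b z + c = 0 with a = -0.53, b = 0.45, c = 1.
  Discriminant D = b^2 - 4ac = (0.45)^2 - 4*(-0.53)*1 = 0.2025 - (-2.12) = 2.3225.
  D >= 0, so the roots are real: z = (-b +/- sqrt(D)) / (2a) = (-0.45 +/- 1.523975) / (-1.06).
    z_1 = (-0.45 + 1.523975) / (-1.06) = -1.0132,   |z_1| = 1.0132.
    z_2 = (-0.45 - 1.523975) / (-1.06) = 1.8622,   |z_2| = 1.8622.
Moduli of all roots: 2.0000, 1.0132, 1.8622.
All moduli strictly greater than 1? Yes.
Verdict: Invertible.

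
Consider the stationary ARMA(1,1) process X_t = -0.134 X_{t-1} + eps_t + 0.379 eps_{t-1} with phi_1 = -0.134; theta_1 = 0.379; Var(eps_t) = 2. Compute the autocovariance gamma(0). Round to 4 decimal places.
\gamma(0) = 2.1222

Multiply the model equation by X_{t-k} and take expectations. With theta_0 = psi_0 = 1 and psi_j the MA(infinity) weights, this gives
  gamma(k) - sum_i phi_i gamma(k-i) = c_k,
  c_k = sigma^2 * sum_{j=k..q} theta_j psi_{j-k}   (c_k = 0 for k > q),
using gamma(-m) = gamma(m).
psi-weights needed (psi_j = theta_j + sum_i phi_i psi_{j-i}):
  psi_1 = theta_1 + phi_1 = 0.379 + (-0.134) = 0.245
Right-hand sides:
  c_0 = sigma^2 (1 + theta_1 psi_1) = 2 * (1 + (0.379)(0.245)) = 2 * 1.092855 = 2.18571
  c_1 = sigma^2 theta_1 = 2 * (0.379) = 0.758
  c_2 = 0
Equations for k = 0 and k = 1 (AR order 1):
  gamma(0) = phi_1 gamma(1) + c_0
  gamma(1) = phi_1 gamma(0) + c_1
Substituting the second into the first: gamma(0) (1 - phi_1^2) = c_0 + phi_1 c_1, so
  gamma(0) = (c_0 + phi_1 c_1) / (1 - phi_1^2) = (2.18571 + (-0.134)(0.758)) / (1 - (-0.134)^2) = 2.084138 / 0.982044 = 2.122245.
Therefore gamma(0) = 2.1222 (to 4 decimal places).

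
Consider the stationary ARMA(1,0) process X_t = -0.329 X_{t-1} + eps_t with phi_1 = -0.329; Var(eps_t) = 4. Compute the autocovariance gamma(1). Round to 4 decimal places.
\gamma(1) = -1.4757

Multiply the model equation by X_{t-k} and take expectations. With theta_0 = psi_0 = 1 and psi_j the MA(infinity) weights, this gives
  gamma(k) - sum_i phi_i gamma(k-i) = c_k,
  c_k = sigma^2 * sum_{j=k..q} theta_j psi_{j-k}   (c_k = 0 for k > q),
using gamma(-m) = gamma(m).
Pure AR (q = 0): c_0 = sigma^2 = 4, c_k = 0 for k >= 1.
Equations for k = 0 and k = 1 (AR order 1):
  gamma(0) = phi_1 gamma(1) + c_0
  gamma(1) = phi_1 gamma(0) + c_1
Substituting the second into the first: gamma(0) (1 - phi_1^2) = c_0 + phi_1 c_1, so
  gamma(0) = c_0 / (1 - phi_1^2) = 4 / (1 - (-0.329)^2) = 4 / 0.891759 = 4.485517.
  gamma(1) = phi_1 gamma(0) = (-0.329)(4.485517) = -1.475735.
Therefore gamma(1) = -1.4757 (to 4 decimal places).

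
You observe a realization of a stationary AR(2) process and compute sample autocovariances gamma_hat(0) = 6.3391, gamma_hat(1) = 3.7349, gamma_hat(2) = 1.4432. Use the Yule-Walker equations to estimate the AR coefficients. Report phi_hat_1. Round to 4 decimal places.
\hat\phi_{1} = 0.6970

The Yule-Walker equations for an AR(p) process read, in matrix form,
  Gamma_p phi = r_p,   with   (Gamma_p)_{ij} = gamma(|i - j|),
                       (r_p)_i = gamma(i),   i,j = 1..p.
Substitute the sample gammas (Toeplitz matrix and right-hand side of size 2):
  Gamma_p = [[6.3391, 3.7349], [3.7349, 6.3391]]
  r_p     = [3.7349, 1.4432]
Written out:
  6.3391 phi_1 + 3.7349 phi_2 = 3.7349
  3.7349 phi_1 + 6.3391 phi_2 = 1.4432
Solve by Cramer's rule:
  det = gamma(0)^2 - gamma(1)^2 = (6.3391)^2 - (3.7349)^2 = 40.18418881 - 13.94947801 = 26.2347108
  phi_hat_1 = [gamma(1) gamma(0) - gamma(1) gamma(2)] / det = [(3.7349)(6.3391) - (3.7349)(1.4432)] / 26.2347108 = 18.28569691 / 26.2347108 = 0.697
  phi_hat_2 = [gamma(0) gamma(2) - gamma(1)^2] / det = [(6.3391)(1.4432) - (3.7349)^2] / 26.2347108 = -4.80088889 / 26.2347108 = -0.183
So phi_hat = [0.6970, -0.1830].
Therefore phi_hat_1 = 0.6970.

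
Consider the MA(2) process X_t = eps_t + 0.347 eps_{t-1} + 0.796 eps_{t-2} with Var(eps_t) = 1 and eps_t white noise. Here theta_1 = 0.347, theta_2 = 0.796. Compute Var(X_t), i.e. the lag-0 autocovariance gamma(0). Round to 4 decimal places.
\gamma(0) = 1.7540

For an MA(q) process X_t = eps_t + sum_i theta_i eps_{t-i} with
Var(eps_t) = sigma^2, the variance is
  gamma(0) = sigma^2 * (1 + sum_i theta_i^2).
  sum_i theta_i^2 = (0.347)^2 + (0.796)^2 = 0.120409 + 0.633616 = 0.754025.
  gamma(0) = 1 * (1 + 0.754025) = 1 * 1.754025 = 1.754025, which rounds to 1.7540.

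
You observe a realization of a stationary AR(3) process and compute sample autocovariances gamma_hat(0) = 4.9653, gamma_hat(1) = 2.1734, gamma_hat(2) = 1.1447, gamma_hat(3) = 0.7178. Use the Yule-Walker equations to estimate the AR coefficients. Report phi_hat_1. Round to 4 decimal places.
\hat\phi_{1} = 0.4150

The Yule-Walker equations for an AR(p) process read, in matrix form,
  Gamma_p phi = r_p,   with   (Gamma_p)_{ij} = gamma(|i - j|),
                       (r_p)_i = gamma(i),   i,j = 1..p.
Substitute the sample gammas (Toeplitz matrix and right-hand side of size 3):
  Gamma_p = [[4.9653, 2.1734, 1.1447], [2.1734, 4.9653, 2.1734], [1.1447, 2.1734, 4.9653]]
  r_p     = [2.1734, 1.1447, 0.7178]
Written out (R1..R3):
  (R1) 4.9653 phi_1 + 2.1734 phi_2 + 1.1447 phi_3 = 2.1734
  (R2) 2.1734 phi_1 + 4.9653 phi_2 + 2.1734 phi_3 = 1.1447
  (R3) 1.1447 phi_1 + 2.1734 phi_2 + 4.9653 phi_3 = 0.7178
Gaussian elimination:
  R2 <- R2 - (2.1734/4.9653) R1 = R2 - (0.437718) R1:  4.013964 phi_2 + 1.672344 phi_3 = 0.193364
  R3 <- R3 - (1.1447/4.9653) R1 = R3 - (0.23054) R1:  1.672344 phi_2 + 4.701401 phi_3 = 0.216744
  R3 <- R3 - (1.672344/4.013964) R2 = R3 - (0.416632) R2:  4.004649 phi_3 = 0.136183
Back-substitution:
  phi_hat_3 = 0.136183 / 4.004649 = 0.034006
  phi_hat_2 = (0.193364 - (1.672344)(0.034006)) / 4.013964 = 0.034005
  phi_hat_1 = (2.1734 - (2.1734)(0.034005) - (1.1447)(0.034006)) / 4.9653 = 0.414993
So phi_hat = [0.4150, 0.0340, 0.0340].
Therefore phi_hat_1 = 0.4150.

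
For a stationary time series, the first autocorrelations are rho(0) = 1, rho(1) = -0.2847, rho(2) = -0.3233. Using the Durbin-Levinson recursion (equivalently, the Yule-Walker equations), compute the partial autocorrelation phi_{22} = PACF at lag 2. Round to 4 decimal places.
\phi_{22} = -0.4400

The PACF at lag k is phi_{kk}, the last component of the solution
to the Yule-Walker system G_k phi = r_k where
  (G_k)_{ij} = rho(|i - j|), (r_k)_i = rho(i), i,j = 1..k.
Equivalently, Durbin-Levinson gives phi_{kk} iteratively:
  phi_{11} = rho(1)
  phi_{kk} = [rho(k) - sum_{j=1..k-1} phi_{k-1,j} rho(k-j)]
            / [1 - sum_{j=1..k-1} phi_{k-1,j} rho(j)],
  phi_{k,j} = phi_{k-1,j} - phi_{kk} phi_{k-1,k-j},  j = 1..k-1.
Step k = 1:
  phi_11 = rho(1) = -0.2847.
Step k = 2:
  phi_22 = [rho(2) - phi_11 rho(1)] / [1 - phi_11 rho(1)] = [-0.3233 - (-0.2847)(-0.2847)] / [1 - (-0.2847)(-0.2847)]
         = -0.40435409 / 0.91894591 = -0.44.
Therefore phi_{22} = -0.4400.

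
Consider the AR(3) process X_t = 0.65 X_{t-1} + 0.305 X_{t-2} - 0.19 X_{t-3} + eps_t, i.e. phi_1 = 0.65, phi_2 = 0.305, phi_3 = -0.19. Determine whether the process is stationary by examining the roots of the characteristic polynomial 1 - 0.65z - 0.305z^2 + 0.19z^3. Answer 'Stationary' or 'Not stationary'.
\text{Stationary}

The AR(p) characteristic polynomial is P(z) = 1 - 0.65z - 0.305z^2 + 0.19z^3.
Stationarity requires all roots to lie outside the unit circle, i.e. |z| > 1 for every root.
Degree 3: look for a simple real root z0 first, then factor out (1 - z/z0) and solve the remaining quadratic.
Testing z0 = 2: P(2) = 1 + (-0.65)(2) + (-0.305)(2)^2 + (0.19)(2)^3
  = 1 + (-1.3) + (-1.22) + (1.52) = 0.  So z_0 = 2 is a root, |z_0| = 2.
Divide out the factor (1 - 0.5 z) = (1 - z/z0) (since 1/z0 = 0.5):
  P(z) = (1 - 0.5 z)(1 + (-0.15) z + (-0.38) z^2)
  [check: z-coef -0.15 - (0.5) = -0.65; z^2-coef -0.38 - (0.5)(-0.15) = -0.305; z^3-coef -(0.5)(-0.38) = 0.19.]
Remaining roots from the quadratic factor 1 + (-0.15) z + (-0.38) z^2:
  Set 1 + (-0.15) z + (-0.38) z^2 = 0, i.e. a z^2 + b z + c = 0 with a = -0.38, b = -0.15, c = 1.
  Discriminant D = b^2 - 4ac = (-0.15)^2 - 4*(-0.38)*1 = 0.0225 - (-1.52) = 1.5425.
  D >= 0, so the roots are real: z = (-b +/- sqrt(D)) / (2a) = (0.15 +/- 1.241974) / (-0.76).
    z_1 = (0.15 + 1.241974) / (-0.76) = -1.8315,   |z_1| = 1.8315.
    z_2 = (0.15 - 1.241974) / (-0.76) = 1.4368,   |z_2| = 1.4368.
Moduli of all roots: 2.0000, 1.8315, 1.4368.
All moduli strictly greater than 1? Yes.
Verdict: Stationary.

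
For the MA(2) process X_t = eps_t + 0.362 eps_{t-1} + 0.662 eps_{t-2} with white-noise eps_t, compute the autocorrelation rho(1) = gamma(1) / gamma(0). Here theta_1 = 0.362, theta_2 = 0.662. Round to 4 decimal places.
\rho(1) = 0.3834

For an MA(q) process with theta_0 = 1, the autocovariance is
  gamma(k) = sigma^2 * sum_{i=0..q-k} theta_i * theta_{i+k},
and rho(k) = gamma(k) / gamma(0). Sigma^2 cancels.
  numerator   = (1)*(0.362) + (0.362)*(0.662) = 0.601644.
  denominator = (1)^2 + (0.362)^2 + (0.662)^2 = 1.569288.
  rho(1) = 0.601644 / 1.569288 = 0.3834.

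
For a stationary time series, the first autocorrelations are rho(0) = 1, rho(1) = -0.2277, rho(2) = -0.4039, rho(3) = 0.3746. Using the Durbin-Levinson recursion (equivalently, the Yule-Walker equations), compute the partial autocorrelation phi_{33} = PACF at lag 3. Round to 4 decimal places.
\phi_{33} = 0.1769

The PACF at lag k is phi_{kk}, the last component of the solution
to the Yule-Walker system G_k phi = r_k where
  (G_k)_{ij} = rho(|i - j|), (r_k)_i = rho(i), i,j = 1..k.
Equivalently, Durbin-Levinson gives phi_{kk} iteratively:
  phi_{11} = rho(1)
  phi_{kk} = [rho(k) - sum_{j=1..k-1} phi_{k-1,j} rho(k-j)]
            / [1 - sum_{j=1..k-1} phi_{k-1,j} rho(j)],
  phi_{k,j} = phi_{k-1,j} - phi_{kk} phi_{k-1,k-j},  j = 1..k-1.
Step k = 1:
  phi_11 = rho(1) = -0.2277.
Step k = 2:
  phi_22 = [rho(2) - phi_11 rho(1)] / [1 - phi_11 rho(1)] = [-0.4039 - (-0.2277)(-0.2277)] / [1 - (-0.2277)(-0.2277)]
         = -0.45574729 / 0.94815271 = -0.480669.
  Update: phi_21 = phi_11 - phi_22 phi_11 = -0.2277 - (-0.480669)(-0.2277) = -0.337148.
Step k = 3:
  phi_33 = [rho(3) - phi_21 rho(2) - phi_22 rho(1)] / [1 - phi_21 rho(1) - phi_22 rho(2)]
    numerator   = 0.3746 - (-0.337148)(-0.4039) - (-0.480669)(-0.2277) = 0.12897757
    denominator = 1 - (-0.337148)(-0.2277) - (-0.480669)(-0.4039) = 0.72908927
  phi_33 = 0.12897757 / 0.72908927 = 0.1769.
Therefore phi_{33} = 0.1769.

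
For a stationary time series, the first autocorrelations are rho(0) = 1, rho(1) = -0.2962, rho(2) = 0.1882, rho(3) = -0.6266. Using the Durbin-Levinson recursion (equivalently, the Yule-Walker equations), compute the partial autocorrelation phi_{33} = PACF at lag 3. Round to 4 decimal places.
\phi_{33} = -0.6041

The PACF at lag k is phi_{kk}, the last component of the solution
to the Yule-Walker system G_k phi = r_k where
  (G_k)_{ij} = rho(|i - j|), (r_k)_i = rho(i), i,j = 1..k.
Equivalently, Durbin-Levinson gives phi_{kk} iteratively:
  phi_{11} = rho(1)
  phi_{kk} = [rho(k) - sum_{j=1..k-1} phi_{k-1,j} rho(k-j)]
            / [1 - sum_{j=1..k-1} phi_{k-1,j} rho(j)],
  phi_{k,j} = phi_{k-1,j} - phi_{kk} phi_{k-1,k-j},  j = 1..k-1.
Step k = 1:
  phi_11 = rho(1) = -0.2962.
Step k = 2:
  phi_22 = [rho(2) - phi_11 rho(1)] / [1 - phi_11 rho(1)] = [0.1882 - (-0.2962)(-0.2962)] / [1 - (-0.2962)(-0.2962)]
         = 0.10046556 / 0.91226556 = 0.110128.
  Update: phi_21 = phi_11 - phi_22 phi_11 = -0.2962 - (0.110128)(-0.2962) = -0.26358.
Step k = 3:
  phi_33 = [rho(3) - phi_21 rho(2) - phi_22 rho(1)] / [1 - phi_21 rho(1) - phi_22 rho(2)]
    numerator   = -0.6266 - (-0.26358)(0.1882) - (0.110128)(-0.2962) = -0.54437443
    denominator = 1 - (-0.26358)(-0.2962) - (0.110128)(0.1882) = 0.90120154
  phi_33 = -0.54437443 / 0.90120154 = -0.6041.
Therefore phi_{33} = -0.6041.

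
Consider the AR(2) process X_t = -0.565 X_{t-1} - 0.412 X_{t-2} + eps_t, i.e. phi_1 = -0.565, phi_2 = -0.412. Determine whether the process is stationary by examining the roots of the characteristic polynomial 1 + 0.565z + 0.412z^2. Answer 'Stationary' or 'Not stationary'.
\text{Stationary}

The AR(p) characteristic polynomial is P(z) = 1 + 0.565z + 0.412z^2.
Stationarity requires all roots to lie outside the unit circle, i.e. |z| > 1 for every root.
Set 1 + (0.565) z + (0.412) z^2 = 0, i.e. a z^2 + b z + c = 0 with a = 0.412, b = 0.565, c = 1.
Discriminant D = b^2 - 4ac = (0.565)^2 - 4*(0.412)*1 = 0.319225 - (1.648) = -1.328775.
D < 0, so the roots are the complex-conjugate pair z = (-b +/- i sqrt(-D)) / (2a) = -0.6857 +/- 1.3989i.
For a conjugate pair |z|^2 = z * conj(z) = (product of roots) = c/a = 1/(0.412) = 2.427184, so |z| = sqrt(2.427184) = 1.5579 for both roots.
Moduli of all roots: 1.5579, 1.5579.
All moduli strictly greater than 1? Yes.
Verdict: Stationary.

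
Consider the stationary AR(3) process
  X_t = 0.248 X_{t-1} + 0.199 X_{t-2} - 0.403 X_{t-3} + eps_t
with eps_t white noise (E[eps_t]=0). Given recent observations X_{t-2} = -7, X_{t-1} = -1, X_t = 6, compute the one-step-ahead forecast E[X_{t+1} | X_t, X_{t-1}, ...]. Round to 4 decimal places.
E[X_{t+1} \mid \mathcal F_t] = 4.1100

For an AR(p) model X_t = c + sum_i phi_i X_{t-i} + eps_t, the
one-step-ahead conditional mean is
  E[X_{t+1} | X_t, ...] = c + sum_i phi_i X_{t+1-i}.
Substitute known values:
  E[X_{t+1} | ...] = (0.248) * (6) + (0.199) * (-1) + (-0.403) * (-7)
                   = 4.1100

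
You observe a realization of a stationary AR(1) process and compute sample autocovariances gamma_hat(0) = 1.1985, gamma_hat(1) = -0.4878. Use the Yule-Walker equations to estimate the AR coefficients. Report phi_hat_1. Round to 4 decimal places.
\hat\phi_{1} = -0.4070

The Yule-Walker equations for an AR(p) process read, in matrix form,
  Gamma_p phi = r_p,   with   (Gamma_p)_{ij} = gamma(|i - j|),
                       (r_p)_i = gamma(i),   i,j = 1..p.
Substitute the sample gammas (Toeplitz matrix and right-hand side of size 1):
  Gamma_p = [[1.1985]]
  r_p     = [-0.4878]
With p = 1 this is the single equation gamma(0) phi_1 = gamma(1):
  phi_hat_1 = gamma(1) / gamma(0) = -0.4878 / 1.1985 = -0.4070.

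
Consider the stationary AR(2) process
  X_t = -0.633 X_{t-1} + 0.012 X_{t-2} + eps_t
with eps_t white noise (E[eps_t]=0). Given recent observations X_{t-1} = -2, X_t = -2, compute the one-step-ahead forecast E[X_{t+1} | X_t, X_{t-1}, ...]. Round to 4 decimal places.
E[X_{t+1} \mid \mathcal F_t] = 1.2420

For an AR(p) model X_t = c + sum_i phi_i X_{t-i} + eps_t, the
one-step-ahead conditional mean is
  E[X_{t+1} | X_t, ...] = c + sum_i phi_i X_{t+1-i}.
Substitute known values:
  E[X_{t+1} | ...] = (-0.633) * (-2) + (0.012) * (-2)
                   = 1.2420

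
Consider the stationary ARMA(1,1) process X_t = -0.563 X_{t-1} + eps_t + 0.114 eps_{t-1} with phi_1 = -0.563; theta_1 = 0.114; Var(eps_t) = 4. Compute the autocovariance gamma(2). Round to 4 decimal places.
\gamma(2) = 1.3854

Multiply the model equation by X_{t-k} and take expectations. With theta_0 = psi_0 = 1 and psi_j the MA(infinity) weights, this gives
  gamma(k) - sum_i phi_i gamma(k-i) = c_k,
  c_k = sigma^2 * sum_{j=k..q} theta_j psi_{j-k}   (c_k = 0 for k > q),
using gamma(-m) = gamma(m).
psi-weights needed (psi_j = theta_j + sum_i phi_i psi_{j-i}):
  psi_1 = theta_1 + phi_1 = 0.114 + (-0.563) = -0.449
Right-hand sides:
  c_0 = sigma^2 (1 + theta_1 psi_1) = 4 * (1 + (0.114)(-0.449)) = 4 * 0.948814 = 3.795256
  c_1 = sigma^2 theta_1 = 4 * (0.114) = 0.456
  c_2 = 0
Equations for k = 0 and k = 1 (AR order 1):
  gamma(0) = phi_1 gamma(1) + c_0
  gamma(1) = phi_1 gamma(0) + c_1
Substituting the second into the first: gamma(0) (1 - phi_1^2) = c_0 + phi_1 c_1, so
  gamma(0) = (c_0 + phi_1 c_1) / (1 - phi_1^2) = (3.795256 + (-0.563)(0.456)) / (1 - (-0.563)^2) = 3.538528 / 0.683031 = 5.180626.
  gamma(1) = phi_1 gamma(0) + c_1 = (-0.563)(5.180626) + (0.456) = -2.460692.
For k = 2 (> q): gamma(2) = phi_1 gamma(1) = (-0.563)(-2.460692) = 1.38537.
Therefore gamma(2) = 1.3854 (to 4 decimal places).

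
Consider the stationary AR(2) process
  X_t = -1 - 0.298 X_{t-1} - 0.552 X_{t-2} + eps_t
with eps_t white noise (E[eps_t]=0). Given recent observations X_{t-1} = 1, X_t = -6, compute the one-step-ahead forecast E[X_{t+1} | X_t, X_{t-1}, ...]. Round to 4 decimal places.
E[X_{t+1} \mid \mathcal F_t] = 0.2360

For an AR(p) model X_t = c + sum_i phi_i X_{t-i} + eps_t, the
one-step-ahead conditional mean is
  E[X_{t+1} | X_t, ...] = c + sum_i phi_i X_{t+1-i}.
Substitute known values:
  E[X_{t+1} | ...] = -1 + (-0.298) * (-6) + (-0.552) * (1)
                   = 0.2360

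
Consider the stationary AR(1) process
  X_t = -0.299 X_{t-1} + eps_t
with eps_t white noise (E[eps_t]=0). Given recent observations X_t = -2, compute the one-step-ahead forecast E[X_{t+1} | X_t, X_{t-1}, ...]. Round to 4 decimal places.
E[X_{t+1} \mid \mathcal F_t] = 0.5980

For an AR(p) model X_t = c + sum_i phi_i X_{t-i} + eps_t, the
one-step-ahead conditional mean is
  E[X_{t+1} | X_t, ...] = c + sum_i phi_i X_{t+1-i}.
Substitute known values:
  E[X_{t+1} | ...] = (-0.299) * (-2)
                   = 0.5980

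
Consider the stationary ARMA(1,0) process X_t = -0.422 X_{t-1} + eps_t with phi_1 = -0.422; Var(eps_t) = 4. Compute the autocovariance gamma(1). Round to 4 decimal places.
\gamma(1) = -2.0537

Multiply the model equation by X_{t-k} and take expectations. With theta_0 = psi_0 = 1 and psi_j the MA(infinity) weights, this gives
  gamma(k) - sum_i phi_i gamma(k-i) = c_k,
  c_k = sigma^2 * sum_{j=k..q} theta_j psi_{j-k}   (c_k = 0 for k > q),
using gamma(-m) = gamma(m).
Pure AR (q = 0): c_0 = sigma^2 = 4, c_k = 0 for k >= 1.
Equations for k = 0 and k = 1 (AR order 1):
  gamma(0) = phi_1 gamma(1) + c_0
  gamma(1) = phi_1 gamma(0) + c_1
Substituting the second into the first: gamma(0) (1 - phi_1^2) = c_0 + phi_1 c_1, so
  gamma(0) = c_0 / (1 - phi_1^2) = 4 / (1 - (-0.422)^2) = 4 / 0.821916 = 4.866677.
  gamma(1) = phi_1 gamma(0) = (-0.422)(4.866677) = -2.053738.
Therefore gamma(1) = -2.0537 (to 4 decimal places).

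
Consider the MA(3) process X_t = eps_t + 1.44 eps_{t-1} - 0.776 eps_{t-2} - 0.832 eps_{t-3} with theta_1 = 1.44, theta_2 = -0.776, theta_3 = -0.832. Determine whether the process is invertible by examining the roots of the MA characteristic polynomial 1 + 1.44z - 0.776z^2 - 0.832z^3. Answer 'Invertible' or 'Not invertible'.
\text{Not invertible}

The MA(q) characteristic polynomial is P(z) = 1 + 1.44z - 0.776z^2 - 0.832z^3.
Invertibility requires all roots to lie outside the unit circle, i.e. |z| > 1 for every root.
Degree 3: look for a simple real root z0 first, then factor out (1 - z/z0) and solve the remaining quadratic.
Testing z0 = -0.625: P(-0.625) = 1 + (1.44)(-0.625) + (-0.776)(-0.625)^2 + (-0.832)(-0.625)^3
  = 1 + (-0.9) + (-0.303125) + (0.203125) = 0.  So z_0 = -0.625 is a root, |z_0| = 0.625.
Divide out the factor (1 + 1.6 z) = (1 - z/z0) (since 1/z0 = -1.6):
  P(z) = (1 + 1.6 z)(1 + (-0.16) z + (-0.52) z^2)
  [check: z-coef -0.16 - (-1.6) = 1.44; z^2-coef -0.52 - (-1.6)(-0.16) = -0.776; z^3-coef -(-1.6)(-0.52) = -0.832.]
Remaining roots from the quadratic factor 1 + (-0.16) z + (-0.52) z^2:
  Set 1 + (-0.16) z + (-0.52) z^2 = 0, i.e. a z^2 + b z + c = 0 with a = -0.52, b = -0.16, c = 1.
  Discriminant D = b^2 - 4ac = (-0.16)^2 - 4*(-0.52)*1 = 0.0256 - (-2.08) = 2.1056.
  D >= 0, so the roots are real: z = (-b +/- sqrt(D)) / (2a) = (0.16 +/- 1.451069) / (-1.04).
    z_1 = (0.16 + 1.451069) / (-1.04) = -1.5491,   |z_1| = 1.5491.
    z_2 = (0.16 - 1.451069) / (-1.04) = 1.2414,   |z_2| = 1.2414.
Moduli of all roots: 0.6250, 1.5491, 1.2414.
All moduli strictly greater than 1? No.
Verdict: Not invertible.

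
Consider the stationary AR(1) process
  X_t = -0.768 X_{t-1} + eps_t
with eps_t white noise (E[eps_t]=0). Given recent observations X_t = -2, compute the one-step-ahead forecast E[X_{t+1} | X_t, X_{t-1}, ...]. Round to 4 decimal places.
E[X_{t+1} \mid \mathcal F_t] = 1.5360

For an AR(p) model X_t = c + sum_i phi_i X_{t-i} + eps_t, the
one-step-ahead conditional mean is
  E[X_{t+1} | X_t, ...] = c + sum_i phi_i X_{t+1-i}.
Substitute known values:
  E[X_{t+1} | ...] = (-0.768) * (-2)
                   = 1.5360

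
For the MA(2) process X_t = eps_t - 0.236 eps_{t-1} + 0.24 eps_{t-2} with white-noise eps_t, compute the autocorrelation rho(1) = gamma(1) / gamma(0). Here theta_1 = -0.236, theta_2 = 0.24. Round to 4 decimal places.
\rho(1) = -0.2629

For an MA(q) process with theta_0 = 1, the autocovariance is
  gamma(k) = sigma^2 * sum_{i=0..q-k} theta_i * theta_{i+k},
and rho(k) = gamma(k) / gamma(0). Sigma^2 cancels.
  numerator   = (1)*(-0.236) + (-0.236)*(0.24) = -0.29264.
  denominator = (1)^2 + (-0.236)^2 + (0.24)^2 = 1.113296.
  rho(1) = -0.29264 / 1.113296 = -0.2629.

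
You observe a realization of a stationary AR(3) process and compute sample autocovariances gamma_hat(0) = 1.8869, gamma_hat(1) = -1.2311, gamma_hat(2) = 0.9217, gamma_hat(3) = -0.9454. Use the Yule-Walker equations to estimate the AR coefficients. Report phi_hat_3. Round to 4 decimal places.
\hat\phi_{3} = -0.2570

The Yule-Walker equations for an AR(p) process read, in matrix form,
  Gamma_p phi = r_p,   with   (Gamma_p)_{ij} = gamma(|i - j|),
                       (r_p)_i = gamma(i),   i,j = 1..p.
Substitute the sample gammas (Toeplitz matrix and right-hand side of size 3):
  Gamma_p = [[1.8869, -1.2311, 0.9217], [-1.2311, 1.8869, -1.2311], [0.9217, -1.2311, 1.8869]]
  r_p     = [-1.2311, 0.9217, -0.9454]
Written out (R1..R3):
  (R1) 1.8869 phi_1 - 1.2311 phi_2 + 0.9217 phi_3 = -1.2311
  (R2) -1.2311 phi_1 + 1.8869 phi_2 - 1.2311 phi_3 = 0.9217
  (R3) 0.9217 phi_1 - 1.2311 phi_2 + 1.8869 phi_3 = -0.9454
Gaussian elimination:
  R2 <- R2 - (-1.2311/1.8869) R1 = R2 - (-0.652446) R1:  1.083674 phi_2 - 0.629741 phi_3 = 0.118474
  R3 <- R3 - (0.9217/1.8869) R1 = R3 - (0.488473) R1:  -0.629741 phi_2 + 1.436674 phi_3 = -0.344041
  R3 <- R3 - (-0.629741/1.083674) R2 = R3 - (-0.581116) R2:  1.070722 phi_3 = -0.275194
Back-substitution:
  phi_hat_3 = -0.275194 / 1.070722 = -0.257017
  phi_hat_2 = (0.118474 - (-0.629741)(-0.257017)) / 1.083674 = -0.040031
  phi_hat_1 = (-1.2311 - (-1.2311)(-0.040031) - (0.9217)(-0.257017)) / 1.8869 = -0.553018
So phi_hat = [-0.5530, -0.0400, -0.2570].
Therefore phi_hat_3 = -0.2570.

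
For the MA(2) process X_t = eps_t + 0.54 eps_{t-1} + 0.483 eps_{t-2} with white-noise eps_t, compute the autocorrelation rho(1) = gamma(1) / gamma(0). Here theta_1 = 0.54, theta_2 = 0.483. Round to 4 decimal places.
\rho(1) = 0.5252

For an MA(q) process with theta_0 = 1, the autocovariance is
  gamma(k) = sigma^2 * sum_{i=0..q-k} theta_i * theta_{i+k},
and rho(k) = gamma(k) / gamma(0). Sigma^2 cancels.
  numerator   = (1)*(0.54) + (0.54)*(0.483) = 0.80082.
  denominator = (1)^2 + (0.54)^2 + (0.483)^2 = 1.524889.
  rho(1) = 0.80082 / 1.524889 = 0.5252.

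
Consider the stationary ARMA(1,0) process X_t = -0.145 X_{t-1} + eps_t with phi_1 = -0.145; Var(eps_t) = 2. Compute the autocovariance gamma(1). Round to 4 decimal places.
\gamma(1) = -0.2962

Multiply the model equation by X_{t-k} and take expectations. With theta_0 = psi_0 = 1 and psi_j the MA(infinity) weights, this gives
  gamma(k) - sum_i phi_i gamma(k-i) = c_k,
  c_k = sigma^2 * sum_{j=k..q} theta_j psi_{j-k}   (c_k = 0 for k > q),
using gamma(-m) = gamma(m).
Pure AR (q = 0): c_0 = sigma^2 = 2, c_k = 0 for k >= 1.
Equations for k = 0 and k = 1 (AR order 1):
  gamma(0) = phi_1 gamma(1) + c_0
  gamma(1) = phi_1 gamma(0) + c_1
Substituting the second into the first: gamma(0) (1 - phi_1^2) = c_0 + phi_1 c_1, so
  gamma(0) = c_0 / (1 - phi_1^2) = 2 / (1 - (-0.145)^2) = 2 / 0.978975 = 2.042953.
  gamma(1) = phi_1 gamma(0) = (-0.145)(2.042953) = -0.296228.
Therefore gamma(1) = -0.2962 (to 4 decimal places).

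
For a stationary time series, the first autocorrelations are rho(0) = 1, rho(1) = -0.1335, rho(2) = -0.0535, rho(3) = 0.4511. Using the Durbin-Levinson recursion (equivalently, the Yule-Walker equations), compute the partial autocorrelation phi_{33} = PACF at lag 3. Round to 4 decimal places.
\phi_{33} = 0.4440

The PACF at lag k is phi_{kk}, the last component of the solution
to the Yule-Walker system G_k phi = r_k where
  (G_k)_{ij} = rho(|i - j|), (r_k)_i = rho(i), i,j = 1..k.
Equivalently, Durbin-Levinson gives phi_{kk} iteratively:
  phi_{11} = rho(1)
  phi_{kk} = [rho(k) - sum_{j=1..k-1} phi_{k-1,j} rho(k-j)]
            / [1 - sum_{j=1..k-1} phi_{k-1,j} rho(j)],
  phi_{k,j} = phi_{k-1,j} - phi_{kk} phi_{k-1,k-j},  j = 1..k-1.
Step k = 1:
  phi_11 = rho(1) = -0.1335.
Step k = 2:
  phi_22 = [rho(2) - phi_11 rho(1)] / [1 - phi_11 rho(1)] = [-0.0535 - (-0.1335)(-0.1335)] / [1 - (-0.1335)(-0.1335)]
         = -0.07132225 / 0.98217775 = -0.072616.
  Update: phi_21 = phi_11 - phi_22 phi_11 = -0.1335 - (-0.072616)(-0.1335) = -0.143194.
Step k = 3:
  phi_33 = [rho(3) - phi_21 rho(2) - phi_22 rho(1)] / [1 - phi_21 rho(1) - phi_22 rho(2)]
    numerator   = 0.4511 - (-0.143194)(-0.0535) - (-0.072616)(-0.1335) = 0.43374481
    denominator = 1 - (-0.143194)(-0.1335) - (-0.072616)(-0.0535) = 0.97699858
  phi_33 = 0.43374481 / 0.97699858 = 0.444.
Therefore phi_{33} = 0.4440.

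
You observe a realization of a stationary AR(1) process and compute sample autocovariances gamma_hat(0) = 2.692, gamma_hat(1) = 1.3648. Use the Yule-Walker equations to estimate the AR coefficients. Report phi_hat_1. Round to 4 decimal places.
\hat\phi_{1} = 0.5070

The Yule-Walker equations for an AR(p) process read, in matrix form,
  Gamma_p phi = r_p,   with   (Gamma_p)_{ij} = gamma(|i - j|),
                       (r_p)_i = gamma(i),   i,j = 1..p.
Substitute the sample gammas (Toeplitz matrix and right-hand side of size 1):
  Gamma_p = [[2.692]]
  r_p     = [1.3648]
With p = 1 this is the single equation gamma(0) phi_1 = gamma(1):
  phi_hat_1 = gamma(1) / gamma(0) = 1.3648 / 2.692 = 0.5070.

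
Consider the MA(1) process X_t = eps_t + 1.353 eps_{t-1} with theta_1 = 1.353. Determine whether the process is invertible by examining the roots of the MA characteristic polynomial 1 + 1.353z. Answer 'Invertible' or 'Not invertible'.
\text{Not invertible}

The MA(q) characteristic polynomial is P(z) = 1 + 1.353z.
Invertibility requires all roots to lie outside the unit circle, i.e. |z| > 1 for every root.
This is linear in z: 1 + (1.353) z = 0  =>  z = -1/(1.353) = -0.739098,  |z| = 0.739098.
Moduli of all roots: 0.7391.
All moduli strictly greater than 1? No.
Verdict: Not invertible.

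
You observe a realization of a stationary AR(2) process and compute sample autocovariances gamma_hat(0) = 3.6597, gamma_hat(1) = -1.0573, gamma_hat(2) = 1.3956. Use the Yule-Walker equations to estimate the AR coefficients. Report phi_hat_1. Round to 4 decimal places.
\hat\phi_{1} = -0.1950

The Yule-Walker equations for an AR(p) process read, in matrix form,
  Gamma_p phi = r_p,   with   (Gamma_p)_{ij} = gamma(|i - j|),
                       (r_p)_i = gamma(i),   i,j = 1..p.
Substitute the sample gammas (Toeplitz matrix and right-hand side of size 2):
  Gamma_p = [[3.6597, -1.0573], [-1.0573, 3.6597]]
  r_p     = [-1.0573, 1.3956]
Written out:
  3.6597 phi_1 - 1.0573 phi_2 = -1.0573
  -1.0573 phi_1 + 3.6597 phi_2 = 1.3956
Solve by Cramer's rule:
  det = gamma(0)^2 - gamma(1)^2 = (3.6597)^2 - (-1.0573)^2 = 13.39340409 - 1.11788329 = 12.2755208
  phi_hat_1 = [gamma(1) gamma(0) - gamma(1) gamma(2)] / det = [(-1.0573)(3.6597) - (-1.0573)(1.3956)] / 12.2755208 = -2.39383293 / 12.2755208 = -0.195
  phi_hat_2 = [gamma(0) gamma(2) - gamma(1)^2] / det = [(3.6597)(1.3956) - (-1.0573)^2] / 12.2755208 = 3.98959403 / 12.2755208 = 0.325
So phi_hat = [-0.1950, 0.3250].
Therefore phi_hat_1 = -0.1950.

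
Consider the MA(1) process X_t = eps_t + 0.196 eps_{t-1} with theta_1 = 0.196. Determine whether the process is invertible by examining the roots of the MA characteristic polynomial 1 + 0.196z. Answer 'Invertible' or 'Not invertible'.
\text{Invertible}

The MA(q) characteristic polynomial is P(z) = 1 + 0.196z.
Invertibility requires all roots to lie outside the unit circle, i.e. |z| > 1 for every root.
This is linear in z: 1 + (0.196) z = 0  =>  z = -1/(0.196) = -5.102041,  |z| = 5.102041.
Moduli of all roots: 5.1020.
All moduli strictly greater than 1? Yes.
Verdict: Invertible.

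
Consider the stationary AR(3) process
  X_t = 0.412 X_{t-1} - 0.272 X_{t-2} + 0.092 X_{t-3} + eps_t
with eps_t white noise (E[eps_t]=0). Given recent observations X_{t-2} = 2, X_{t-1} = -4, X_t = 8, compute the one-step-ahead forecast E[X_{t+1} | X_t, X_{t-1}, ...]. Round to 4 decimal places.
E[X_{t+1} \mid \mathcal F_t] = 4.5680

For an AR(p) model X_t = c + sum_i phi_i X_{t-i} + eps_t, the
one-step-ahead conditional mean is
  E[X_{t+1} | X_t, ...] = c + sum_i phi_i X_{t+1-i}.
Substitute known values:
  E[X_{t+1} | ...] = (0.412) * (8) + (-0.272) * (-4) + (0.092) * (2)
                   = 4.5680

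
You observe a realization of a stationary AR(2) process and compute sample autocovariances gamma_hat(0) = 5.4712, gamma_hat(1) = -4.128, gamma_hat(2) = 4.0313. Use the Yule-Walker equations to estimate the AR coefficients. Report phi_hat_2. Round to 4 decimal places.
\hat\phi_{2} = 0.3890

The Yule-Walker equations for an AR(p) process read, in matrix form,
  Gamma_p phi = r_p,   with   (Gamma_p)_{ij} = gamma(|i - j|),
                       (r_p)_i = gamma(i),   i,j = 1..p.
Substitute the sample gammas (Toeplitz matrix and right-hand side of size 2):
  Gamma_p = [[5.4712, -4.128], [-4.128, 5.4712]]
  r_p     = [-4.128, 4.0313]
Written out:
  5.4712 phi_1 - 4.128 phi_2 = -4.128
  -4.128 phi_1 + 5.4712 phi_2 = 4.0313
Solve by Cramer's rule:
  det = gamma(0)^2 - gamma(1)^2 = (5.4712)^2 - (-4.128)^2 = 29.93402944 - 17.040384 = 12.89364544
  phi_hat_1 = [gamma(1) gamma(0) - gamma(1) gamma(2)] / det = [(-4.128)(5.4712) - (-4.128)(4.0313)] / 12.89364544 = -5.9439072 / 12.89364544 = -0.461
  phi_hat_2 = [gamma(0) gamma(2) - gamma(1)^2] / det = [(5.4712)(4.0313) - (-4.128)^2] / 12.89364544 = 5.01566456 / 12.89364544 = 0.389
So phi_hat = [-0.4610, 0.3890].
Therefore phi_hat_2 = 0.3890.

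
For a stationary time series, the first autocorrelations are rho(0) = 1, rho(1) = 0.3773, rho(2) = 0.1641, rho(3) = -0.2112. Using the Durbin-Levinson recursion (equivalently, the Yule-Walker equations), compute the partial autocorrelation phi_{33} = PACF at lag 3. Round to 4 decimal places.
\phi_{33} = -0.3280

The PACF at lag k is phi_{kk}, the last component of the solution
to the Yule-Walker system G_k phi = r_k where
  (G_k)_{ij} = rho(|i - j|), (r_k)_i = rho(i), i,j = 1..k.
Equivalently, Durbin-Levinson gives phi_{kk} iteratively:
  phi_{11} = rho(1)
  phi_{kk} = [rho(k) - sum_{j=1..k-1} phi_{k-1,j} rho(k-j)]
            / [1 - sum_{j=1..k-1} phi_{k-1,j} rho(j)],
  phi_{k,j} = phi_{k-1,j} - phi_{kk} phi_{k-1,k-j},  j = 1..k-1.
Step k = 1:
  phi_11 = rho(1) = 0.3773.
Step k = 2:
  phi_22 = [rho(2) - phi_11 rho(1)] / [1 - phi_11 rho(1)] = [0.1641 - (0.3773)(0.3773)] / [1 - (0.3773)(0.3773)]
         = 0.02174471 / 0.85764471 = 0.025354.
  Update: phi_21 = phi_11 - phi_22 phi_11 = 0.3773 - (0.025354)(0.3773) = 0.367734.
Step k = 3:
  phi_33 = [rho(3) - phi_21 rho(2) - phi_22 rho(1)] / [1 - phi_21 rho(1) - phi_22 rho(2)]
    numerator   = -0.2112 - (0.367734)(0.1641) - (0.025354)(0.3773) = -0.2811112
    denominator = 1 - (0.367734)(0.3773) - (0.025354)(0.1641) = 0.85709339
  phi_33 = -0.2811112 / 0.85709339 = -0.328.
Therefore phi_{33} = -0.3280.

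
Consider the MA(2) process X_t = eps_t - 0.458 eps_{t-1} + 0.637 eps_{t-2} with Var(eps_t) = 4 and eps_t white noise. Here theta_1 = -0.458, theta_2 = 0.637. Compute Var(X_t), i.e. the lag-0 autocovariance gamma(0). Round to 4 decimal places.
\gamma(0) = 6.4621

For an MA(q) process X_t = eps_t + sum_i theta_i eps_{t-i} with
Var(eps_t) = sigma^2, the variance is
  gamma(0) = sigma^2 * (1 + sum_i theta_i^2).
  sum_i theta_i^2 = (-0.458)^2 + (0.637)^2 = 0.209764 + 0.405769 = 0.615533.
  gamma(0) = 4 * (1 + 0.615533) = 4 * 1.615533 = 6.462132, which rounds to 6.4621.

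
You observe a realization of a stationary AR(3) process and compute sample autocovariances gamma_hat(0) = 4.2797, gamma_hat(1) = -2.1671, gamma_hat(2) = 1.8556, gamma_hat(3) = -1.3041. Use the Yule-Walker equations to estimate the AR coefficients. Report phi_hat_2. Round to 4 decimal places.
\hat\phi_{2} = 0.2290

The Yule-Walker equations for an AR(p) process read, in matrix form,
  Gamma_p phi = r_p,   with   (Gamma_p)_{ij} = gamma(|i - j|),
                       (r_p)_i = gamma(i),   i,j = 1..p.
Substitute the sample gammas (Toeplitz matrix and right-hand side of size 3):
  Gamma_p = [[4.2797, -2.1671, 1.8556], [-2.1671, 4.2797, -2.1671], [1.8556, -2.1671, 4.2797]]
  r_p     = [-2.1671, 1.8556, -1.3041]
Written out (R1..R3):
  (R1) 4.2797 phi_1 - 2.1671 phi_2 + 1.8556 phi_3 = -2.1671
  (R2) -2.1671 phi_1 + 4.2797 phi_2 - 2.1671 phi_3 = 1.8556
  (R3) 1.8556 phi_1 - 2.1671 phi_2 + 4.2797 phi_3 = -1.3041
Gaussian elimination:
  R2 <- R2 - (-2.1671/4.2797) R1 = R2 - (-0.506367) R1:  3.182351 phi_2 - 1.227485 phi_3 = 0.758251
  R3 <- R3 - (1.8556/4.2797) R1 = R3 - (0.433582) R1:  -1.227485 phi_2 + 3.475146 phi_3 = -0.364485
  R3 <- R3 - (-1.227485/3.182351) R2 = R3 - (-0.385716) R2:  3.001685 phi_3 = -0.072015
Back-substitution:
  phi_hat_3 = -0.072015 / 3.001685 = -0.023992
  phi_hat_2 = (0.758251 - (-1.227485)(-0.023992)) / 3.182351 = 0.229014
  phi_hat_1 = (-2.1671 - (-2.1671)(0.229014) - (1.8556)(-0.023992)) / 4.2797 = -0.38
So phi_hat = [-0.3800, 0.2290, -0.0240].
Therefore phi_hat_2 = 0.2290.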